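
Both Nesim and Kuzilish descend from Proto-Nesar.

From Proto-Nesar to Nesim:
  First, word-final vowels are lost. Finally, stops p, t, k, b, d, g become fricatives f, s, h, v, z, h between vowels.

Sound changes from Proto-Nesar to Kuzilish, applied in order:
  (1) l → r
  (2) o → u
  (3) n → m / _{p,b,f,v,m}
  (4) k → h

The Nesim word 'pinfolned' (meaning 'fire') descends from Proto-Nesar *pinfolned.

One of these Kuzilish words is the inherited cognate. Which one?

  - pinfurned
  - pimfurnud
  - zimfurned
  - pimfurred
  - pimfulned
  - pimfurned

pimfurned

Kuzilish: *pinfolned
  pinfolned → pinforned   [unconditioned shift]
  pinforned → pinfurned   [vowel merger]
  pinfurned → pimfurned   [nasal place assimilation]
  pimfurned (rule 4 does not apply)
  giving Kuzilish pimfurned.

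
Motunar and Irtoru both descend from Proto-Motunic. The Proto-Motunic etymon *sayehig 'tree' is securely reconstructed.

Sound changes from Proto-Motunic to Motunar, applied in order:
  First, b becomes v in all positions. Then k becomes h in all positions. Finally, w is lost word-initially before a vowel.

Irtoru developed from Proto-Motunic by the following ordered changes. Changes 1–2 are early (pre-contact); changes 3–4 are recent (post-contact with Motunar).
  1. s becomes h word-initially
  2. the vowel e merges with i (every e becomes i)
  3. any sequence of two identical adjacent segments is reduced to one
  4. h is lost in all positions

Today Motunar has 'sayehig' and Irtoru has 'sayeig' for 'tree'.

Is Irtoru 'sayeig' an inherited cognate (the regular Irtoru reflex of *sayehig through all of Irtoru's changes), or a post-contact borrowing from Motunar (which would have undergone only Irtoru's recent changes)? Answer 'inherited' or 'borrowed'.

borrowed

If inherited, *sayehig would pass through all of Irtoru's changes:
Irtoru: start from *sayehig.
  rule 1 (debuccalisation): sayehig → hayehig
  rule 2 (vowel merger): hayehig → hayihig
  rule 3: no change — hayihig
  rule 4 (h-loss): hayihig → ayiig
  ⇒ Irtoru ayiig
If borrowed from Motunar 'sayehig' after the early changes, it would undergo only the recent ones:
  rule 3 (degemination): no change (sayehig)
  rule 4 (h-loss): sayehig → sayeig
  ⇒ as a loan: sayeig
Irtoru 'sayeig' matches the loan outcome 'sayeig', not the inherited 'ayiig' — it skipped the early Irtoru changes, so it was borrowed from Motunar.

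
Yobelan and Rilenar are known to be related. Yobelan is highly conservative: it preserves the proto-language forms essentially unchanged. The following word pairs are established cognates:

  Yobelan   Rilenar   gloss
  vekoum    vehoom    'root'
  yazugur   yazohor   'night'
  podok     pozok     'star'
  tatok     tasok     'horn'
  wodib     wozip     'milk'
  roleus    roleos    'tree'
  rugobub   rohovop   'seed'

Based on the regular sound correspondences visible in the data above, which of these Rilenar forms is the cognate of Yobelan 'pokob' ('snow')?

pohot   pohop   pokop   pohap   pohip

pohop

vekoum ~ vehoom — Yobelan k corresponds to Rilenar h between vowels (before a back vowel).
wodib ~ wozip, rugobub ~ rohovop — Yobelan b corresponds to Rilenar p word-finally.
Applying these to Yobelan 'pokob':
  pokob → pohob   (k→h between vowels (before a back vowel))
  pohob → pohop   (b→p word-finally)
So the Rilenar cognate is 'pohop'.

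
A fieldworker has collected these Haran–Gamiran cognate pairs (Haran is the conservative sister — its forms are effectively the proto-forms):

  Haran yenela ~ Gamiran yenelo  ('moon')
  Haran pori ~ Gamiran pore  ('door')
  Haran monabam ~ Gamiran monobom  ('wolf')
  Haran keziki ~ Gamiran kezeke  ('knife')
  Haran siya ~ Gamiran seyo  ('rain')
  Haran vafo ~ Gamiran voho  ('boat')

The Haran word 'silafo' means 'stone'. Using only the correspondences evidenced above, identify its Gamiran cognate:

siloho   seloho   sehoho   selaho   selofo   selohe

seloho

keziki ~ kezeke, siya ~ seyo — Haran i corresponds to Gamiran e after a consonant, before a consonant other than r, m, n, p, b, f, v.
vafo ~ voho — Haran a corresponds to Gamiran o after a consonant, before a labial obstruent.
vafo ~ voho — Haran f corresponds to Gamiran h between vowels (before a back vowel).
Applying these to Haran 'silafo':
  silafo → selafo   (i→e after a consonant, before a consonant other than r, m, n, p, b, f, v)
  selafo → selofo   (a→o after a consonant, before a labial obstruent)
  selofo → seloho   (f→h between vowels (before a back vowel))
So the Gamiran cognate is 'seloho'.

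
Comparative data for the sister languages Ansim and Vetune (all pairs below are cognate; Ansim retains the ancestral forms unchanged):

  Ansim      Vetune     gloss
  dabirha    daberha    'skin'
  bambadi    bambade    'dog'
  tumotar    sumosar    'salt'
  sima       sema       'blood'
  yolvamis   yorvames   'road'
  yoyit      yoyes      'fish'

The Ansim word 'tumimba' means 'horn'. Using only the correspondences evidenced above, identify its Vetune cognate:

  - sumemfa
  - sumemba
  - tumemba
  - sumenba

tumotar ~ sumosar — Ansim t corresponds to Vetune s word-initially before a back vowel.
sima ~ sema — Ansim i corresponds to Vetune e after a consonant, before a nasal.
Applying these to Ansim 'tumimba':
  tumimba → sumimba   (t→s word-initially before a back vowel)
  sumimba → sumemba   (i→e after a consonant, before a nasal)
So the Vetune cognate is 'sumemba'.

sumemba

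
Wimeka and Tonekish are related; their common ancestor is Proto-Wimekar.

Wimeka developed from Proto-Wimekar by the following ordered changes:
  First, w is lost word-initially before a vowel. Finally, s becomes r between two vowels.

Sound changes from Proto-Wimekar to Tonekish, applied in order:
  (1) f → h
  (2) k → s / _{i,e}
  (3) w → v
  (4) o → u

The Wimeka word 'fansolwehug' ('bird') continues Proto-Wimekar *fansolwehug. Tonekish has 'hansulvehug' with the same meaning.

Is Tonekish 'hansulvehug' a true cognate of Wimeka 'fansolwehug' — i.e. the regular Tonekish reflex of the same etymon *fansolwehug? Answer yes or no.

yes

Derive the expected Tonekish reflex of *fansolwehug:
Tonekish: start from *fansolwehug.
  rule 1 (unconditioned shift): fansolwehug → hansolwehug
  rule 2: no change — hansolwehug
  rule 3 (unconditioned shift): hansolwehug → hansolvehug
  rule 4 (vowel merger): hansolvehug → hansulvehug
  ⇒ Tonekish hansulvehug
Tonekish 'hansulvehug' matches the regular reflex exactly, so the pair is cognate.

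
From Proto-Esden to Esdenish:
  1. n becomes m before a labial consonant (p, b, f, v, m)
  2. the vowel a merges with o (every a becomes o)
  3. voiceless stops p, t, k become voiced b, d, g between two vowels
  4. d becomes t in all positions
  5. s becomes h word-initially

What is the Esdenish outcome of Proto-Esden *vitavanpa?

vitovompo

Esdenish: *vitavanpa
  vitavanpa → vitavampa   [nasal place assimilation]
  vitavampa → vitovompo   [vowel merger]
  vitovompo → vidovompo   [intervocalic voicing]
  vidovompo → vitovompo   [unconditioned shift]
  vitovompo (rule 5 does not apply)
  giving Esdenish vitovompo.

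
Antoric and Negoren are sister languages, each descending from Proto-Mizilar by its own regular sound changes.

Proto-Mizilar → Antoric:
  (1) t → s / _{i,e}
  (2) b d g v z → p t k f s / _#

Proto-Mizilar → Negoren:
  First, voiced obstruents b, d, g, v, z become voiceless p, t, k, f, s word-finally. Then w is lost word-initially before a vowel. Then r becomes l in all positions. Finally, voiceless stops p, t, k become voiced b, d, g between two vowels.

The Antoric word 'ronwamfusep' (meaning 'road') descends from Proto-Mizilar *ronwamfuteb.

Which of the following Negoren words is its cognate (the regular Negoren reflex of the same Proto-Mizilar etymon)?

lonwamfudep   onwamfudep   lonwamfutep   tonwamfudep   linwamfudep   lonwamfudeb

Negoren: *ronwamfuteb > ronwamfutep > lonwamfutep > lonwamfudep  (by final devoicing, unconditioned shift, intervocalic voicing)
Only 'lonwamfudep' matches the regular Negoren development of *ronwamfuteb.

lonwamfudep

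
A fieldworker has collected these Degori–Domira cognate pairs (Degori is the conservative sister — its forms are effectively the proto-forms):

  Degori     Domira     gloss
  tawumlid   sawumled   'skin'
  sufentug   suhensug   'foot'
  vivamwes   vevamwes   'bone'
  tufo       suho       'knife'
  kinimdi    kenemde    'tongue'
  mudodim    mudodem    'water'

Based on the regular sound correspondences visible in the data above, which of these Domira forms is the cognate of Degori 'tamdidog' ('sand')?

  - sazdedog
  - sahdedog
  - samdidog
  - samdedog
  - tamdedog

tawumlid ~ sawumled — Degori t corresponds to Domira s word-initially before a back vowel.
tawumlid ~ sawumled — Degori i corresponds to Domira e after a consonant, before a consonant other than r, m, n, p, b, f, v.
Applying these to Degori 'tamdidog':
  tamdidog → samdidog   (t→s word-initially before a back vowel)
  samdidog → samdedog   (i→e after a consonant, before a consonant other than r, m, n, p, b, f, v)
So the Domira cognate is 'samdedog'.

samdedog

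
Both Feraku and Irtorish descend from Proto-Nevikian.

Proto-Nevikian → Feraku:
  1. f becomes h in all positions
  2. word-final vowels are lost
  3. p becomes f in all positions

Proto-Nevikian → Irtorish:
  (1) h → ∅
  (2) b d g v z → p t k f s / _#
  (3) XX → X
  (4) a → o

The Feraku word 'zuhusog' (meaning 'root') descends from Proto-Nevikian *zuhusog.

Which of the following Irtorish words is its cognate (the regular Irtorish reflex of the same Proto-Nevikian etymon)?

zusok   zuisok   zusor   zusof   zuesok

zusok

Irtorish: *zuhusog
  zuhusog → zuusog   [h-loss]
  zuusog → zuusok   [final devoicing]
  zuusok → zusok   [degemination]
  zusok (rule 4 does not apply)
  giving Irtorish zusok.
The other candidates each miss or misapply at least one Irtorish change.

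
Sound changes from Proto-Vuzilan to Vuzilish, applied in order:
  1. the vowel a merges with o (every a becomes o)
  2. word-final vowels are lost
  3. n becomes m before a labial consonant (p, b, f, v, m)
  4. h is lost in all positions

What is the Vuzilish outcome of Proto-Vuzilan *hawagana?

Vuzilish: *hawagana > howogono > howogon > owogon  (by vowel merger, apocope, h-loss)

owogon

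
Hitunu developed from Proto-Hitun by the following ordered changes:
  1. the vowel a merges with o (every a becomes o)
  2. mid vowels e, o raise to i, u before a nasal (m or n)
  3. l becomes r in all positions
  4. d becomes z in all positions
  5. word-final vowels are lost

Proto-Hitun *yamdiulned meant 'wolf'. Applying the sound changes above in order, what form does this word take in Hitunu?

Hitunu: *yamdiulned
  yamdiulned → yomdiulned   [vowel merger]
  yomdiulned → yumdiulned   [pre-nasal raising]
  yumdiulned → yumdiurned   [unconditioned shift]
  yumdiurned → yumziurnez   [unconditioned shift]
  yumziurnez (rule 5 does not apply)
  giving Hitunu yumziurnez.

yumziurnez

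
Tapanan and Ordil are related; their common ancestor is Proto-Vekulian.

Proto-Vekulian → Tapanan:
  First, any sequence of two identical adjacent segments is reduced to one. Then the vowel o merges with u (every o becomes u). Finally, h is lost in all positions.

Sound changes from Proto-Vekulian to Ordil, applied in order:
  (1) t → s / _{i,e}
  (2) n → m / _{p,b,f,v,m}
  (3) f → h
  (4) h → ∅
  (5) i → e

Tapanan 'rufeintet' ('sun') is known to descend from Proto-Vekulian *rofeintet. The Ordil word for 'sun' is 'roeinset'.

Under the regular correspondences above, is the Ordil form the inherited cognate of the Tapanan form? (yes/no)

no

Derive the expected Ordil reflex of *rofeintet:
Ordil: start from *rofeintet.
  rule 1 (palatalisation): rofeintet → rofeinset
  rule 2: no change — rofeinset
  rule 3 (unconditioned shift): rofeinset → roheinset
  rule 4 (h-loss): roheinset → roeinset
  rule 5 (vowel merger): roeinset → roeenset
  ⇒ Ordil roeenset
The regular Ordil reflex would be 'roeenset', but the attested form is 'roeinset'. The correspondence is irregular, so they are not cognates (the Ordil form has a different source).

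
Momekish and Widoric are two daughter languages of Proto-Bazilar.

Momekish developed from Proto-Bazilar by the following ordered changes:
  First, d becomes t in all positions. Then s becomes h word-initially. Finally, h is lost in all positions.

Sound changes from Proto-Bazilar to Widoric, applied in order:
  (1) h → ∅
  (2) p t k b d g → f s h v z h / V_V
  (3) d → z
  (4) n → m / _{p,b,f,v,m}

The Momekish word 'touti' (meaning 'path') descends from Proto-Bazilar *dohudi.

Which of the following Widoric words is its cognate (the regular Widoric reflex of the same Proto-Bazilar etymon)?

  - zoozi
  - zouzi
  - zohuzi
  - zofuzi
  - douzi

zouzi

Widoric: *dohudi
  dohudi → doudi   [h-loss]
  doudi → douzi   [intervocalic lenition]
  douzi → zouzi   [unconditioned shift]
  zouzi (rule 4 does not apply)
  giving Widoric zouzi.
Only 'zouzi' matches the regular Widoric development of *dohudi.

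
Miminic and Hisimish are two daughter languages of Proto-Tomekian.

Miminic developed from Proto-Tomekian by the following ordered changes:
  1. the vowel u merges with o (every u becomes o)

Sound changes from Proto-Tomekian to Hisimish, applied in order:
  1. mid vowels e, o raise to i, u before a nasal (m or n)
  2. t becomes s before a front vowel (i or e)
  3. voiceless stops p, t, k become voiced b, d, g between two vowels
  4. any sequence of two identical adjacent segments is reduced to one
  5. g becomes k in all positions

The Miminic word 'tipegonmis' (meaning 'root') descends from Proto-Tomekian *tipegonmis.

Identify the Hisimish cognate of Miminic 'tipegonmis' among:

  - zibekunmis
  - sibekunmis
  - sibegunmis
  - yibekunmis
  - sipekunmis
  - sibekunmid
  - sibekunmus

Hisimish: start from *tipegonmis.
  rule 1 (pre-nasal raising): tipegonmis → tipegunmis
  rule 2 (palatalisation): tipegunmis → sipegunmis
  rule 3 (intervocalic voicing): sipegunmis → sibegunmis
  rule 4: no change — sibegunmis
  rule 5 (unconditioned shift): sibegunmis → sibekunmis
  ⇒ Hisimish sibekunmis
Only 'sibekunmis' matches the regular Hisimish development of *tipegonmis.

sibekunmis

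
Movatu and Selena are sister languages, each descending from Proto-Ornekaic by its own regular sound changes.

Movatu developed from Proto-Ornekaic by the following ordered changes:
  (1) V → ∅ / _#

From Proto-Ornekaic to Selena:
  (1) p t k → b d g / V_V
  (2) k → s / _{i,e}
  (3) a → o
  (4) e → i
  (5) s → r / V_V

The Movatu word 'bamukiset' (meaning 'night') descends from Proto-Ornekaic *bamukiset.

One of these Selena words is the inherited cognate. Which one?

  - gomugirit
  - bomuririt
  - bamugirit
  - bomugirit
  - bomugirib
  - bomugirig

Selena: *bamukiset
  bamukiset → bamugiset   [intervocalic voicing]
  bamugiset (rule 2 does not apply)
  bamugiset → bomugiset   [vowel merger]
  bomugiset → bomugisit   [vowel merger]
  bomugisit → bomugirit   [rhotacism]
  giving Selena bomugirit.

bomugirit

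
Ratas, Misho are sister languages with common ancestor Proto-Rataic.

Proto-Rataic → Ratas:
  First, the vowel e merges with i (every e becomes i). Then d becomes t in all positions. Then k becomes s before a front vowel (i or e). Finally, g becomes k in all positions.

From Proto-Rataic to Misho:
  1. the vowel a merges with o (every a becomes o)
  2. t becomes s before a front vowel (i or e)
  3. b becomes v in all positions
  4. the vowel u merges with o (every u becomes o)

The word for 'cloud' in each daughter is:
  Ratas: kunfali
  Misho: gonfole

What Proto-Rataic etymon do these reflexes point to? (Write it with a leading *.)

*gunfale

Position 7: Ratas has i, Misho has e. Misho preserves e here (none of its changes turn any other segment into e), so the proto-segment is *e.
Position 5: Ratas has a, Misho has o. Ratas preserves a here (none of its changes turn any other segment into a), so the proto-segment is *a.
Continuing position by position gives *gunfale; check it forward:
Ratas: start from *gunfale.
  rule 1 (vowel merger): gunfale → gunfali
  rule 2: no change — gunfali
  rule 3: no change — gunfali
  rule 4 (unconditioned shift): gunfali → kunfali
  ⇒ Ratas kunfali
Misho: *gunfale > gunfole > gonfole  (by vowel merger, vowel merger)
No other proto-form is consistent with every reflex, so the reconstruction is *gunfale.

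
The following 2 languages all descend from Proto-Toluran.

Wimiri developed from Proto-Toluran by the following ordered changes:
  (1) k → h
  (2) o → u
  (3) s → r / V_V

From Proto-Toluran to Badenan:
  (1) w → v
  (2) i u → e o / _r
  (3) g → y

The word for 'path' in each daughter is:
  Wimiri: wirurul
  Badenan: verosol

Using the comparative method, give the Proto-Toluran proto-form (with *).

Position 6: Wimiri has u, Badenan has o. Taking the neighbouring segments as reconstructed: Wimiri u could go back to *o or *u; Badenan o can only go back to *o — the one source consistent with every daughter is *o.
Position 4: Wimiri has u, Badenan has o. Taking the neighbouring segments as reconstructed: Wimiri u could go back to *o or *u; Badenan o can only go back to *o — the one source consistent with every daughter is *o.
Position 1: Wimiri has w, Badenan has v. Wimiri preserves w here (none of its changes turn any other segment into w), so the proto-segment is *w.
Verify the candidate proto-form against each daughter:
Wimiri: *wirosol > wirusul > wirurul  (by vowel merger, rhotacism)
Badenan: *wirosol
  wirosol → virosol   [unconditioned shift]
  virosol → verosol   [pre-rhotic lowering]
  verosol (rule 3 does not apply)
  giving Badenan verosol.
Only *wirosol yields all of Wimiri wirurul, Badenan verosol.

*wirosol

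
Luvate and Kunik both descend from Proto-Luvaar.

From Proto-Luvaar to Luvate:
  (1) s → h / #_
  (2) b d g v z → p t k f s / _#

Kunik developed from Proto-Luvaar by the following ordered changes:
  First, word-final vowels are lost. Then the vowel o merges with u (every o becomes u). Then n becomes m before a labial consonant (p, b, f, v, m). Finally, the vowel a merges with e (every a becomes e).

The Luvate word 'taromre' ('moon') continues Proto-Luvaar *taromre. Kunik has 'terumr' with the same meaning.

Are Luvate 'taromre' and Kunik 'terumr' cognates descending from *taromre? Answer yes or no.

Derive the expected Kunik reflex of *taromre:
Kunik: *taromre
  taromre → taromr   [apocope]
  taromr → tarumr   [vowel merger]
  tarumr (rule 3 does not apply)
  tarumr → terumr   [vowel merger]
  giving Kunik terumr.
Kunik 'terumr' matches the regular reflex exactly, so the pair is cognate.

yes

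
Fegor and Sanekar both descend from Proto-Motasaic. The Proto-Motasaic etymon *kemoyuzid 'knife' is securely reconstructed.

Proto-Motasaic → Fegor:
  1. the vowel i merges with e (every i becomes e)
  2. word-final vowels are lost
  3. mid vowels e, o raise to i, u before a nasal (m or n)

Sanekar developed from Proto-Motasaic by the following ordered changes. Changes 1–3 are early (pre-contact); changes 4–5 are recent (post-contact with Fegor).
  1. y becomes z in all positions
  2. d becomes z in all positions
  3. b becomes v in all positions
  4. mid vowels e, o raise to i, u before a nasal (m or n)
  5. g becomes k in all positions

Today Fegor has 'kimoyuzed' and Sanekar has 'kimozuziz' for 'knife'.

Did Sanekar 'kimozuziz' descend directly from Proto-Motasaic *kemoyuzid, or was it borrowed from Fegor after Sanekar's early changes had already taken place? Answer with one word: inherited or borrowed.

If inherited, *kemoyuzid would pass through all of Sanekar's changes:
Sanekar: *kemoyuzid
  kemoyuzid → kemozuzid   [unconditioned shift]
  kemozuzid → kemozuziz   [unconditioned shift]
  kemozuziz (rule 3 does not apply)
  kemozuziz → kimozuziz   [pre-nasal raising]
  kimozuziz (rule 5 does not apply)
  giving Sanekar kimozuziz.
If borrowed from Fegor 'kimoyuzed' after the early changes, it would undergo only the recent ones:
  rule 4 (pre-nasal raising): no change (kimoyuzed)
  rule 5 (unconditioned shift): no change (kimoyuzed)
  ⇒ as a loan: kimoyuzed
Sanekar 'kimozuziz' matches the inherited outcome exactly, so it is an inherited cognate, not a loan.

inherited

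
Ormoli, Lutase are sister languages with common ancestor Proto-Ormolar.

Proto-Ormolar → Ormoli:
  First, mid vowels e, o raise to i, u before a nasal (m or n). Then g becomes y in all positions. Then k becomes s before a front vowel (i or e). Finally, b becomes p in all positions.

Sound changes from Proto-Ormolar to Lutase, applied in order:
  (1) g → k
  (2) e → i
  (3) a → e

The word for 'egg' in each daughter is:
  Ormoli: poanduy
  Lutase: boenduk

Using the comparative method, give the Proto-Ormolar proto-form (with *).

Position 3: Ormoli has a, Lutase has e. Ormoli preserves a here (none of its changes turn any other segment into a), so the proto-segment is *a.
Position 1: Ormoli has p, Lutase has b. Lutase preserves b here (none of its changes turn any other segment into b), so the proto-segment is *b.
Verify the candidate proto-form against each daughter:
Ormoli: start from *boandug.
  rule 1: no change — boandug
  rule 2 (unconditioned shift): boandug → boanduy
  rule 3: no change — boanduy
  rule 4 (unconditioned shift): boanduy → poanduy
  ⇒ Ormoli poanduy
Lutase: start from *boandug.
  rule 1 (unconditioned shift): boandug → boanduk
  rule 2: no change — boanduk
  rule 3 (vowel merger): boanduk → boenduk
  ⇒ Lutase boenduk
*boandug is the unique common source.

*boandug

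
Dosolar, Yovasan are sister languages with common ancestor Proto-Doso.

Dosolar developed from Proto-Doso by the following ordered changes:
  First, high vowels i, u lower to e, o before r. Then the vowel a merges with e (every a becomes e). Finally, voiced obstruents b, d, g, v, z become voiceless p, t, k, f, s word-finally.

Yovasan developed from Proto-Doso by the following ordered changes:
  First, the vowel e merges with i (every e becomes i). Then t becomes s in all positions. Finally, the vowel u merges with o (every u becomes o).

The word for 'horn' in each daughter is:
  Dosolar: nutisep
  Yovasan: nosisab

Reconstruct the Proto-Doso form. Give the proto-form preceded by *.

*nutisab

Position 3: Dosolar has t, Yovasan has s. Taking the neighbouring segments as reconstructed: Dosolar t can only go back to *t; Yovasan s could go back to *t or *s — the one source consistent with every daughter is *t.
Position 7: Dosolar has p, Yovasan has b. Yovasan preserves b here (none of its changes turn any other segment into b), so the proto-segment is *b.
Position 2: Dosolar has u, Yovasan has o. Dosolar preserves u here (none of its changes turn any other segment into u), so the proto-segment is *u.
This points to *nutisab. Verify forward in each daughter:
Dosolar: start from *nutisab.
  rule 1: no change — nutisab
  rule 2 (vowel merger): nutisab → nutiseb
  rule 3 (final devoicing): nutiseb → nutisep
  ⇒ Dosolar nutisep
Yovasan: *nutisab > nusisab > nosisab  (by unconditioned shift, vowel merger)
Only *nutisab yields all of Dosolar nutisep, Yovasan nosisab.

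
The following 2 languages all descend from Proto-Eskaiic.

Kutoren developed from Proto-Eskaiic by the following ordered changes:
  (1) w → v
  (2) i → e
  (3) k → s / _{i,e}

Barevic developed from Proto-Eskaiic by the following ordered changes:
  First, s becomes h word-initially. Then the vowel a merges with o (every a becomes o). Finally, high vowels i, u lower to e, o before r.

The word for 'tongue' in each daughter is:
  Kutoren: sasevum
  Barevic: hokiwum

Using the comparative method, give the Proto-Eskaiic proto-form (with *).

*sakiwum

Position 3: Kutoren has s, Barevic has k. Barevic preserves k here (none of its changes turn any other segment into k), so the proto-segment is *k.
Position 1: Kutoren has s, Barevic has h. Taking the neighbouring segments as reconstructed: Kutoren s can only go back to *s; Barevic h could go back to *s or *h — the one source consistent with every daughter is *s.
Continuing position by position gives *sakiwum; check it forward:
Kutoren: *sakiwum
  sakiwum → sakivum   [unconditioned shift]
  sakivum → sakevum   [vowel merger]
  sakevum → sasevum   [palatalisation]
  giving Kutoren sasevum.
Barevic: *sakiwum > hakiwum > hokiwum  (by debuccalisation, vowel merger)
*sakiwum is the unique common source.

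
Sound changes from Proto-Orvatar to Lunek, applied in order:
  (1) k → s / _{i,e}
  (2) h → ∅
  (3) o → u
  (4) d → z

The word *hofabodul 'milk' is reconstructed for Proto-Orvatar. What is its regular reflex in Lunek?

Lunek: *hofabodul
  hofabodul (rule 1 does not apply)
  hofabodul → ofabodul   [h-loss]
  ofabodul → ufabudul   [vowel merger]
  ufabudul → ufabuzul   [unconditioned shift]
  giving Lunek ufabuzul.

ufabuzul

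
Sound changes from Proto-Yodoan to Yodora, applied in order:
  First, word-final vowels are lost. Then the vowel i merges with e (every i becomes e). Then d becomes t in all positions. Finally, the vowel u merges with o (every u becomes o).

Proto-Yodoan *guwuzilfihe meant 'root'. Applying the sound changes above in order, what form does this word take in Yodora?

Yodora: *guwuzilfihe > guwuzilfih > guwuzelfeh > gowozelfeh  (by apocope, vowel merger, vowel merger)

gowozelfeh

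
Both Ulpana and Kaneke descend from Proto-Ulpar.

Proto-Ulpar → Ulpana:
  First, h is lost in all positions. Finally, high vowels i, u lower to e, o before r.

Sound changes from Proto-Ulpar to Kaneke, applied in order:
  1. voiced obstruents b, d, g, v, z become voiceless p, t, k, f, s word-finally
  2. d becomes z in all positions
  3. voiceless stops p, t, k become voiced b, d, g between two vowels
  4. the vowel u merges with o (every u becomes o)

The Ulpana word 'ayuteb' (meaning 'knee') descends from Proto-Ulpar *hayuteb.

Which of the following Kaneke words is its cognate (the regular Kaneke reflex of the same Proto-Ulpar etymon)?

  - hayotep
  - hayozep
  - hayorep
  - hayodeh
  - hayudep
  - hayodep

Kaneke: *hayuteb
  hayuteb → hayutep   [final devoicing]
  hayutep (rule 2 does not apply)
  hayutep → hayudep   [intervocalic voicing]
  hayudep → hayodep   [vowel merger]
  giving Kaneke hayodep.
The other candidates each miss or misapply at least one Kaneke change.

hayodep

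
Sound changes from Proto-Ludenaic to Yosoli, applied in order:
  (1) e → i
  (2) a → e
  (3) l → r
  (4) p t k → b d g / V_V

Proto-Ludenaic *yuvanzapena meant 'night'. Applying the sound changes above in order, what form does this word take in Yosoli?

Yosoli: start from *yuvanzapena.
  rule 1 (vowel merger): yuvanzapena → yuvanzapina
  rule 2 (vowel merger): yuvanzapina → yuvenzepine
  rule 3: no change — yuvenzepine
  rule 4 (intervocalic voicing): yuvenzepine → yuvenzebine
  ⇒ Yosoli yuvenzebine

yuvenzebine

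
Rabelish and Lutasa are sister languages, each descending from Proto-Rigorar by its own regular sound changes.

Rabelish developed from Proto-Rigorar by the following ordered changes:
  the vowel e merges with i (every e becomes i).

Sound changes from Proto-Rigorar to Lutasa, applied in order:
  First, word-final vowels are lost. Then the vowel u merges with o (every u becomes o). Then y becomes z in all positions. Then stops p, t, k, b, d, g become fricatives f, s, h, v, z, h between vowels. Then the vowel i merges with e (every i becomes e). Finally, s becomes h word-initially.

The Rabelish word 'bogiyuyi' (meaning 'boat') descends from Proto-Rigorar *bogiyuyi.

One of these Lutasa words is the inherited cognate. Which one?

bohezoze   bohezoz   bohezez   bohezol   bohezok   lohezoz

Lutasa: start from *bogiyuyi.
  rule 1 (apocope): bogiyuyi → bogiyuy
  rule 2 (vowel merger): bogiyuy → bogiyoy
  rule 3 (unconditioned shift): bogiyoy → bogizoz
  rule 4 (intervocalic lenition): bogizoz → bohizoz
  rule 5 (vowel merger): bohizoz → bohezoz
  rule 6: no change — bohezoz
  ⇒ Lutasa bohezoz
The other candidates each miss or misapply at least one Lutasa change.

bohezoz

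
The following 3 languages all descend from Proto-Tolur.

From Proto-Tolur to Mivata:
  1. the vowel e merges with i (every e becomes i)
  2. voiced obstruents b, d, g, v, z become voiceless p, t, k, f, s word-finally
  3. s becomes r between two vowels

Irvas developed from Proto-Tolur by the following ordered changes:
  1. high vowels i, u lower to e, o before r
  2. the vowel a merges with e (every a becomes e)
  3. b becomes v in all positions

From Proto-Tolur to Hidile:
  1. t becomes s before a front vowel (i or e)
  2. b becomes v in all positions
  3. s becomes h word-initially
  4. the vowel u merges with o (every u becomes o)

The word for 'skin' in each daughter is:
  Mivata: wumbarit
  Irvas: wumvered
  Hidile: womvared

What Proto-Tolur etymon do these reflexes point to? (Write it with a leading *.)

Position 8: Mivata has t, Irvas has d, Hidile has d. Irvas preserves d here (none of its changes turn any other segment into d), so the proto-segment is *d.
Position 4: Mivata has b, Irvas has v, Hidile has v. Mivata preserves b here (none of its changes turn any other segment into b), so the proto-segment is *b.
Position 5: Mivata has a, Irvas has e, Hidile has a. Mivata preserves a here (none of its changes turn any other segment into a), so the proto-segment is *a.
This points to *wumbared. Verify forward in each daughter:
Mivata: *wumbared > wumbarid > wumbarit  (by vowel merger, final devoicing)
Irvas: start from *wumbared.
  rule 1: no change — wumbared
  rule 2 (vowel merger): wumbared → wumbered
  rule 3 (unconditioned shift): wumbered → wumvered
  ⇒ Irvas wumvered
Hidile: *wumbared
  wumbared (rule 1 does not apply)
  wumbared → wumvared   [unconditioned shift]
  wumvared (rule 3 does not apply)
  wumvared → womvared   [vowel merger]
  giving Hidile womvared.
Only *wumbared yields all of Mivata wumbarit, Irvas wumvered, Hidile womvared.

*wumbared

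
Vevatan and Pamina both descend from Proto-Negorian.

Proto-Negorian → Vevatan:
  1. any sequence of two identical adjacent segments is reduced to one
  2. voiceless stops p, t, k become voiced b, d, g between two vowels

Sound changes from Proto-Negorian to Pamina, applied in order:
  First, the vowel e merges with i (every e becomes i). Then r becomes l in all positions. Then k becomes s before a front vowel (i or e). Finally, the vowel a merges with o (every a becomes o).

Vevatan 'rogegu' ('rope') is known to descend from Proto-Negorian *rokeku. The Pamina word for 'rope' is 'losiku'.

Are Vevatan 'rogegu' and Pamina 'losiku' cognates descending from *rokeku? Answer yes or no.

Derive the expected Pamina reflex of *rokeku:
Pamina: start from *rokeku.
  rule 1 (vowel merger): rokeku → rokiku
  rule 2 (unconditioned shift): rokiku → lokiku
  rule 3 (palatalisation): lokiku → losiku
  rule 4: no change — losiku
  ⇒ Pamina losiku
Pamina 'losiku' matches the regular reflex exactly, so the pair is cognate.

yes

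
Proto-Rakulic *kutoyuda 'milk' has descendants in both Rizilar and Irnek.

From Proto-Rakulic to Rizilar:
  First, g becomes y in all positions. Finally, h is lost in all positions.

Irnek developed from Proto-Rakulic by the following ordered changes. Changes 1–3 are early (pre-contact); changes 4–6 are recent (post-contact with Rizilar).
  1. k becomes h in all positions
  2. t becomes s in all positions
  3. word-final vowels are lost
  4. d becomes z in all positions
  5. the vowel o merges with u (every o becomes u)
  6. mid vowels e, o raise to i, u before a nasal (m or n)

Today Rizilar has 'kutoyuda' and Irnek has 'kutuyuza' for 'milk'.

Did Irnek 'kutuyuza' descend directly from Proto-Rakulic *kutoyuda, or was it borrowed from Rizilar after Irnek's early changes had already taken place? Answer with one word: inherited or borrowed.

borrowed

If inherited, *kutoyuda would pass through all of Irnek's changes:
Irnek: *kutoyuda > hutoyuda > husoyuda > husoyud > husoyuz > husuyuz  (by unconditioned shift, unconditioned shift, apocope, unconditioned shift, vowel merger)
If borrowed from Rizilar 'kutoyuda' after the early changes, it would undergo only the recent ones:
  rule 4 (unconditioned shift): kutoyuda → kutoyuza
  rule 5 (vowel merger): kutoyuza → kutuyuza
  rule 6 (pre-nasal raising): no change (kutuyuza)
  ⇒ as a loan: kutuyuza
Irnek 'kutuyuza' matches the loan outcome 'kutuyuza', not the inherited 'husuyuz' — it skipped the early Irnek changes, so it was borrowed from Rizilar.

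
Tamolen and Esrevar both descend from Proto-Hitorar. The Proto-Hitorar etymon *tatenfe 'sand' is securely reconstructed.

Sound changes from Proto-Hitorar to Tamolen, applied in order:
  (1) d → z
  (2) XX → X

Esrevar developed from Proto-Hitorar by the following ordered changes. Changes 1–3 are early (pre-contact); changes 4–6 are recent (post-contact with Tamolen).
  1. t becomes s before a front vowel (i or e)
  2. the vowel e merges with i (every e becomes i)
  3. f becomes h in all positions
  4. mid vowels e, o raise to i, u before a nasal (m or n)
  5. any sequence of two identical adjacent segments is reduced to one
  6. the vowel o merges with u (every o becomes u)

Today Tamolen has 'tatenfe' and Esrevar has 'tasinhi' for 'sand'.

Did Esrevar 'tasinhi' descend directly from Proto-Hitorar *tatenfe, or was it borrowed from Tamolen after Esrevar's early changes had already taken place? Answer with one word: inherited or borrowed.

inherited

If inherited, *tatenfe would pass through all of Esrevar's changes:
Esrevar: start from *tatenfe.
  rule 1 (palatalisation): tatenfe → tasenfe
  rule 2 (vowel merger): tasenfe → tasinfi
  rule 3 (unconditioned shift): tasinfi → tasinhi
  rule 4: no change — tasinhi
  rule 5: no change — tasinhi
  rule 6: no change — tasinhi
  ⇒ Esrevar tasinhi
If borrowed from Tamolen 'tatenfe' after the early changes, it would undergo only the recent ones:
  rule 4 (pre-nasal raising): tatenfe → tatinfe
  rule 5 (degemination): no change (tatinfe)
  rule 6 (vowel merger): no change (tatinfe)
  ⇒ as a loan: tatinfe
Esrevar 'tasinhi' matches the inherited outcome exactly, so it is an inherited cognate, not a loan.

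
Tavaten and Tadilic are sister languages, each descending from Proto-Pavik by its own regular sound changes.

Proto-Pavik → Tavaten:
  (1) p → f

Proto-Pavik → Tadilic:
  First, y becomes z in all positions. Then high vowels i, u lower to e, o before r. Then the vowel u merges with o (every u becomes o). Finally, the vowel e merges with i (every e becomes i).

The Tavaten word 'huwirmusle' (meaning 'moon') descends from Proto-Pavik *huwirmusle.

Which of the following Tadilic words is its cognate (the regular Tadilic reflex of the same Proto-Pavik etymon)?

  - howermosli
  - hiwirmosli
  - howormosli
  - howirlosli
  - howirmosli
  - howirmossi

howirmosli

Tadilic: start from *huwirmusle.
  rule 1: no change — huwirmusle
  rule 2 (pre-rhotic lowering): huwirmusle → huwermusle
  rule 3 (vowel merger): huwermusle → howermosle
  rule 4 (vowel merger): howermosle → howirmosli
  ⇒ Tadilic howirmosli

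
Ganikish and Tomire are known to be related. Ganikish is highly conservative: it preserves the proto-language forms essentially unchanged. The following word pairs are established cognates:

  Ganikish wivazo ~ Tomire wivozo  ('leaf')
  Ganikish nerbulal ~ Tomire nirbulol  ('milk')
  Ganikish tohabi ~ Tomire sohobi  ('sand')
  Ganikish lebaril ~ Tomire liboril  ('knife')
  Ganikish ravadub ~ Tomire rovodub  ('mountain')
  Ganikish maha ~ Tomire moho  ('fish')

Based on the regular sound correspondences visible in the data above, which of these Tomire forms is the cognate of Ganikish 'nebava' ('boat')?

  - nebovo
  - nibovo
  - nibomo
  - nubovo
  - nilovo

nibovo

lebaril ~ liboril — Ganikish e corresponds to Tomire i after a consonant, before a labial obstruent.
ravadub ~ rovodub — Ganikish a corresponds to Tomire o after a consonant, before a labial obstruent.
maha ~ moho — Ganikish a corresponds to Tomire o word-finally.
Applying these to Ganikish 'nebava':
  nebava → nibava   (e→i after a consonant, before a labial obstruent)
  nibava → nibova   (a→o after a consonant, before a labial obstruent)
  nibova → nibovo   (a→o word-finally)
So the Tomire cognate is 'nibovo'.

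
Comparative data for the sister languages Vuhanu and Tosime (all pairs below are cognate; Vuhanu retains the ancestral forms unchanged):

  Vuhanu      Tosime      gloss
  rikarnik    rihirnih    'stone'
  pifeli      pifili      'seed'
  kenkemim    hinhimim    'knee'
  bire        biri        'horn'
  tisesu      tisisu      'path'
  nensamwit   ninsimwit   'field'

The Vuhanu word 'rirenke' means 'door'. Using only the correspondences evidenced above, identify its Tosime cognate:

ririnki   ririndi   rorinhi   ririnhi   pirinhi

ririnhi

kenkemim ~ hinhimim, nensamwit ~ ninsimwit — Vuhanu e corresponds to Tosime i after a consonant, before a nasal.
kenkemim ~ hinhimim — Vuhanu k corresponds to Tosime h after a consonant, before a front vowel.
bire ~ biri — Vuhanu e corresponds to Tosime i word-finally.
Applying these to Vuhanu 'rirenke':
  rirenke → ririnke   (e→i after a consonant, before a nasal)
  ririnke → ririnhe   (k→h after a consonant, before a front vowel)
  ririnhe → ririnhi   (e→i word-finally)
So the Tosime cognate is 'ririnhi'.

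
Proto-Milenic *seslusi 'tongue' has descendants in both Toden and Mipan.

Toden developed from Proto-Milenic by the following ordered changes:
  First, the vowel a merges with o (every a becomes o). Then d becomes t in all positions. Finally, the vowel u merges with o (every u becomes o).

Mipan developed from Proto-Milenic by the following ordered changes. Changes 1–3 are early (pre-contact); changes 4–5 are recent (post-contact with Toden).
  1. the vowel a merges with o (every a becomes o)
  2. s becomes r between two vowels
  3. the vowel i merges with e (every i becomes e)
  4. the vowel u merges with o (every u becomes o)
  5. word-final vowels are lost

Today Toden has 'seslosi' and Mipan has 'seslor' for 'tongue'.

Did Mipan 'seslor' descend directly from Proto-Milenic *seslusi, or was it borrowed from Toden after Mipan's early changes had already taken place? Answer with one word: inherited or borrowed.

If inherited, *seslusi would pass through all of Mipan's changes:
Mipan: *seslusi > sesluri > seslure > seslore > seslor  (by rhotacism, vowel merger, vowel merger, apocope)
If borrowed from Toden 'seslosi' after the early changes, it would undergo only the recent ones:
  rule 4 (vowel merger): no change (seslosi)
  rule 5 (apocope): seslosi → seslos
  ⇒ as a loan: seslos
Mipan 'seslor' matches the inherited outcome exactly, so it is an inherited cognate, not a loan.

inherited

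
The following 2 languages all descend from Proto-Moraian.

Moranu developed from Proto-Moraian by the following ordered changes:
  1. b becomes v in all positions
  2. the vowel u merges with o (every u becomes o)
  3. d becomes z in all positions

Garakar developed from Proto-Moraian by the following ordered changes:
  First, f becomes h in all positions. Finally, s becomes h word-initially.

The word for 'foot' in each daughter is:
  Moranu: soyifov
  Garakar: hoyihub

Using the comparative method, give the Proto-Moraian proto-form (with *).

*soyifub

Position 6: Moranu has o, Garakar has u. Garakar preserves u here (none of its changes turn any other segment into u), so the proto-segment is *u.
Position 5: Moranu has f, Garakar has h. Moranu preserves f here (none of its changes turn any other segment into f), so the proto-segment is *f.
Position 7: Moranu has v, Garakar has b. Garakar preserves b here (none of its changes turn any other segment into b), so the proto-segment is *b.
This points to *soyifub. Verify forward in each daughter:
Moranu: *soyifub > soyifuv > soyifov  (by unconditioned shift, vowel merger)
Garakar: start from *soyifub.
  rule 1 (unconditioned shift): soyifub → soyihub
  rule 2 (debuccalisation): soyihub → hoyihub
  ⇒ Garakar hoyihub
Only *soyifub yields all of Moranu soyifov, Garakar hoyihub.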